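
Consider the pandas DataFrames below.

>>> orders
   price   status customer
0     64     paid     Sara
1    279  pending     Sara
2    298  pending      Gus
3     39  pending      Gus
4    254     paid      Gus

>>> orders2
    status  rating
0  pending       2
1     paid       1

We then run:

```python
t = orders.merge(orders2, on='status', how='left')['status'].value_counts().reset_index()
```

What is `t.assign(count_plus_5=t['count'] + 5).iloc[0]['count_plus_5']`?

merge on 'status' (how='left') → 5 rows:
   price   status customer  rating
0     64     paid     Sara       1
1    279  pending     Sara       2
2    298  pending      Gus       2
3     39  pending      Gus       2
4    254     paid      Gus       1
value_counts of status:
status
pending    3
paid       2
Name: count, dtype: int64
reset_index():
    status  count
0  pending      3
1     paid      2
add column count_plus_5 = t['count'] + 5:
    status  count  count_plus_5
0  pending      3             8
1     paid      2             7

8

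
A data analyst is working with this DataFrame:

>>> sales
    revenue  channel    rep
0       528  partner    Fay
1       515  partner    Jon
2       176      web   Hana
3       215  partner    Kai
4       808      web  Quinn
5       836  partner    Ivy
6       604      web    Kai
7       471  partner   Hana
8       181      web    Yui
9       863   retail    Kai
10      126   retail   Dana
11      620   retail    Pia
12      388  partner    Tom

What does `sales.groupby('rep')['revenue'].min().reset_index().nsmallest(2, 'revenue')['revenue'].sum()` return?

group by rep, min of revenue:
rep
Dana     126
Fay      528
Hana     176
Ivy      836
Jon      515
Kai      215
Pia      620
Quinn    808
Tom      388
Yui      181
Name: revenue, dtype: int64
reset_index():
     rep  revenue
0   Dana      126
1    Fay      528
2   Hana      176
3    Ivy      836
4    Jon      515
5    Kai      215
6    Pia      620
7  Quinn      808
8    Tom      388
9    Yui      181
take 2 rows with smallest revenue:
    rep  revenue
0  Dana      126
2  Hana      176
So sum() = 302.

302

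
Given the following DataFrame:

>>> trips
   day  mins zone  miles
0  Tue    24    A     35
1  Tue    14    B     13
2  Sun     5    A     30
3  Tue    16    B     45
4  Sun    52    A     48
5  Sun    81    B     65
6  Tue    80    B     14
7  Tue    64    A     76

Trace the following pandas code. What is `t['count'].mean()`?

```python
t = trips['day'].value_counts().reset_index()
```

value_counts of day:
day
Tue    5
Sun    3
Name: count, dtype: int64
reset_index():
   day  count
0  Tue      5
1  Sun      3
So mean() = 4.0.

4.0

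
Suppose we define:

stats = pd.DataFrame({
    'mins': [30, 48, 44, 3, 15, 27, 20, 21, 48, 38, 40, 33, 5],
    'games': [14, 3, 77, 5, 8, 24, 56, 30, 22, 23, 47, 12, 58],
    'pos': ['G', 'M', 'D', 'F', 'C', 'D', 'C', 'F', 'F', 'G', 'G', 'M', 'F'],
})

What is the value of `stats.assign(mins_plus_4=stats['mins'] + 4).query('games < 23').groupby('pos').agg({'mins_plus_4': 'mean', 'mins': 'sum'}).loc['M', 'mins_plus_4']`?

44.5

add column mins_plus_4 = stats['mins'] + 4:
    mins  games pos  mins_plus_4
0     30     14   G           34
1     48      3   M           52
2     44     77   D           48
3      3      5   F            7
4     15      8   C           19
5     27     24   D           31
6     20     56   C           24
7     21     30   F           25
8     48     22   F           52
9     38     23   G           42
10    40     47   G           44
11    33     12   M           37
12     5     58   F            9
filter rows where games < 23:
    mins  games pos  mins_plus_4
0     30     14   G           34
1     48      3   M           52
3      3      5   F            7
4     15      8   C           19
8     48     22   F           52
11    33     12   M           37
group by pos: mean(mins_plus_4), sum(mins):
     mins_plus_4  mins
pos                   
C           19.0    15
F           29.5    51
G           34.0    30
M           44.5    81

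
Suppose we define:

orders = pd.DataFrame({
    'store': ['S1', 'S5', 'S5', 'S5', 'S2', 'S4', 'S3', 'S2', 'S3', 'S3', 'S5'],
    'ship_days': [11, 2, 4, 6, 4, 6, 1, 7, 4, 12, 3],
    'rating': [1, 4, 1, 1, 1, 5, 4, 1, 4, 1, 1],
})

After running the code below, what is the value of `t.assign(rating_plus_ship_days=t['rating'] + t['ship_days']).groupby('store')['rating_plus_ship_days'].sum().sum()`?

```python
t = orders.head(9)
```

67

take first 9 rows:
  store  ship_days  rating
0    S1         11       1
1    S5          2       4
2    S5          4       1
3    S5          6       1
4    S2          4       1
5    S4          6       5
6    S3          1       4
7    S2          7       1
8    S3          4       4
add column rating_plus_ship_days = t['rating'] + t['ship_days']:
  store  ship_days  rating  rating_plus_ship_days
0    S1         11       1                     12
1    S5          2       4                      6
2    S5          4       1                      5
3    S5          6       1                      7
4    S2          4       1                      5
5    S4          6       5                     11
6    S3          1       4                      5
7    S2          7       1                      8
8    S3          4       4                      8
group by store, sum of rating_plus_ship_days:
store
S1    12
S2    13
S3    13
S4    11
S5    18
Name: rating_plus_ship_days, dtype: int64
Reading off the sum of the resulting series, we get 67.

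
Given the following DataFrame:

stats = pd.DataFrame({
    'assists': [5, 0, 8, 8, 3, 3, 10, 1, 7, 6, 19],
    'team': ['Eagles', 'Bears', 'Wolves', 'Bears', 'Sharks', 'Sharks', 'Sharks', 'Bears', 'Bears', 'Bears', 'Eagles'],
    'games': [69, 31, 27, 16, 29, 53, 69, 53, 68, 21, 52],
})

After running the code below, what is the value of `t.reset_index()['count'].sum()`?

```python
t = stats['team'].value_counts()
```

value_counts of team:
team
Bears     5
Sharks    3
Eagles    2
Wolves    1
Name: count, dtype: int64
reset_index():
     team  count
0   Bears      5
1  Sharks      3
2  Eagles      2
3  Wolves      1
Taking the sum of column 'count' gives 11.

11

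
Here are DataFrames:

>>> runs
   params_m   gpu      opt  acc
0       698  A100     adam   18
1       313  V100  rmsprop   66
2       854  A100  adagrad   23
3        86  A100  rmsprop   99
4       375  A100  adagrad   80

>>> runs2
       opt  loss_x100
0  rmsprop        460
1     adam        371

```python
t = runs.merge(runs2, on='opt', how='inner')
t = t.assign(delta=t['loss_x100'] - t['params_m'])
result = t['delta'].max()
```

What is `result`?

374

merge on 'opt' (how='inner') → 3 rows:
   params_m   gpu      opt  acc  loss_x100
0       698  A100     adam   18        371
1       313  V100  rmsprop   66        460
2        86  A100  rmsprop   99        460
add column delta = t['loss_x100'] - t['params_m']:
   params_m   gpu      opt  acc  loss_x100  delta
0       698  A100     adam   18        371   -327
1       313  V100  rmsprop   66        460    147
2        86  A100  rmsprop   99        460    374
Then the max of column 'delta': 374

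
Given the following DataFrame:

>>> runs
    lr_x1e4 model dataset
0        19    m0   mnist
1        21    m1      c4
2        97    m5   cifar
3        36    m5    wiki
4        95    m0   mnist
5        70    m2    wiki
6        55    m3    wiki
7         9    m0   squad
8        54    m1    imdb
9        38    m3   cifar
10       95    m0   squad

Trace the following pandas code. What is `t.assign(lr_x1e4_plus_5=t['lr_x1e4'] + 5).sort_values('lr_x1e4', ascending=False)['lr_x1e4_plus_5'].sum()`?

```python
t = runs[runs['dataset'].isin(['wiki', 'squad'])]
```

290

filter rows where dataset in ['wiki', 'squad']:
    lr_x1e4 model dataset
3        36    m5    wiki
5        70    m2    wiki
6        55    m3    wiki
7         9    m0   squad
10       95    m0   squad
add column lr_x1e4_plus_5 = t['lr_x1e4'] + 5:
    lr_x1e4 model dataset  lr_x1e4_plus_5
3        36    m5    wiki              41
5        70    m2    wiki              75
6        55    m3    wiki              60
7         9    m0   squad              14
10       95    m0   squad             100
sort by lr_x1e4 descending:
    lr_x1e4 model dataset  lr_x1e4_plus_5
10       95    m0   squad             100
5        70    m2    wiki              75
6        55    m3    wiki              60
3        36    m5    wiki              41
7         9    m0   squad              14
Taking the sum of column 'lr_x1e4_plus_5' gives 290.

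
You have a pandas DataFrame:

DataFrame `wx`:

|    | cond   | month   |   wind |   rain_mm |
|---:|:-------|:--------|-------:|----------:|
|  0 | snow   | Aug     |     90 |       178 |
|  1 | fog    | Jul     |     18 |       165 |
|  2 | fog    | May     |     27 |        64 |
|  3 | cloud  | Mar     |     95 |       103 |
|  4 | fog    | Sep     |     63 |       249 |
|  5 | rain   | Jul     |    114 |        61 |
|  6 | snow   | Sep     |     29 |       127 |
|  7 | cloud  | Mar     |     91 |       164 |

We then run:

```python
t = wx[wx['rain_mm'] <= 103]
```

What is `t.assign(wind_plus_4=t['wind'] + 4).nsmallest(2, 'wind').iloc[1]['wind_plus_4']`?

filter rows where rain_mm <= 103:
    cond month  wind  rain_mm
2    fog   May    27       64
3  cloud   Mar    95      103
5   rain   Jul   114       61
add column wind_plus_4 = t['wind'] + 4:
    cond month  wind  rain_mm  wind_plus_4
2    fog   May    27       64           31
3  cloud   Mar    95      103           99
5   rain   Jul   114       61          118
take 2 rows with smallest wind:
    cond month  wind  rain_mm  wind_plus_4
2    fog   May    27       64           31
3  cloud   Mar    95      103           99

99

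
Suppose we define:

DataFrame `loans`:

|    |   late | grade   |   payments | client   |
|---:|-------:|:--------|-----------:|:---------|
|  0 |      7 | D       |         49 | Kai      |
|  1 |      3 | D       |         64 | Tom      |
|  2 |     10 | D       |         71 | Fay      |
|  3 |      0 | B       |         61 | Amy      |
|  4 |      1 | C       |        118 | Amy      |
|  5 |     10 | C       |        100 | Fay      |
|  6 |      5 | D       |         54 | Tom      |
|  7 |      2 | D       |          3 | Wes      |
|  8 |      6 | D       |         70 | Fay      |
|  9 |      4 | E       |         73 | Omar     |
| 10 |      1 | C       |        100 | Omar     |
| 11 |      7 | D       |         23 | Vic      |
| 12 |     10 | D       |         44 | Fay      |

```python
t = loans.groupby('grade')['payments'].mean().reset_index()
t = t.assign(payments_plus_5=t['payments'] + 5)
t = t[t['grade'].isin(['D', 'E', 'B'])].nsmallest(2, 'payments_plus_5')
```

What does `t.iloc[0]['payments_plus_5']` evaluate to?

group by grade, mean of payments:
grade
B     61.00
C    106.00
D     47.25
E     73.00
Name: payments, dtype: float64
reset_index():
  grade  payments
0     B     61.00
1     C    106.00
2     D     47.25
3     E     73.00
add column payments_plus_5 = t['payments'] + 5:
  grade  payments  payments_plus_5
0     B     61.00            66.00
1     C    106.00           111.00
2     D     47.25            52.25
3     E     73.00            78.00
filter rows where grade in ['D', 'E', 'B']:
  grade  payments  payments_plus_5
0     B     61.00            66.00
2     D     47.25            52.25
3     E     73.00            78.00
take 2 rows with smallest payments_plus_5:
  grade  payments  payments_plus_5
2     D     47.25            52.25
0     B     61.00            66.00
value at position 0, column 'payments_plus_5' → 52.25

52.25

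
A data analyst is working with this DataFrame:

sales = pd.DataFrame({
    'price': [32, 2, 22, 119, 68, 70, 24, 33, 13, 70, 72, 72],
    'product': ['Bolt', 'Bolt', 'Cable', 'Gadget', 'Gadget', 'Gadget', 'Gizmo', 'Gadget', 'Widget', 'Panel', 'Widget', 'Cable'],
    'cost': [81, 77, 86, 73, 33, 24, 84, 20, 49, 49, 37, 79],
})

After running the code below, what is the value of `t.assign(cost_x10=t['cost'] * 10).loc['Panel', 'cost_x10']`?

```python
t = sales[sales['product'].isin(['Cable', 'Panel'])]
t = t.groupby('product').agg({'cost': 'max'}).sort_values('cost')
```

filter rows where product in ['Cable', 'Panel']:
    price product  cost
2      22   Cable    86
9      70   Panel    49
11     72   Cable    79
group by product, max of cost:
         cost
product      
Cable      86
Panel      49
sort by cost:
         cost
product      
Panel      49
Cable      86
add column cost_x10 = t['cost'] * 10:
         cost  cost_x10
product                
Panel      49       490
Cable      86       860
Finally, value at row 'Panel', column 'cost_x10' = 490.

490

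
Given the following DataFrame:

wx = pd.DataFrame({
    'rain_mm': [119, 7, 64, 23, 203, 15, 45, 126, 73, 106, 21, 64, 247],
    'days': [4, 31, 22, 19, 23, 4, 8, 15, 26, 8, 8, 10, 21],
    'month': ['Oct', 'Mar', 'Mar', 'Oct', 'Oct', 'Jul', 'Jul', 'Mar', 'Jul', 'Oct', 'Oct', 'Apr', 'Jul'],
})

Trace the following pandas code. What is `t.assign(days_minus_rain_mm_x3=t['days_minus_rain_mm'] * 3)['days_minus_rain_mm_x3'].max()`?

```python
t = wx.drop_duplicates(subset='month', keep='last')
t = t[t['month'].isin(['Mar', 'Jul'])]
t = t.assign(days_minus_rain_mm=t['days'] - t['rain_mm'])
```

drop duplicate month (keep=last):
    rain_mm  days month
7       126    15   Mar
10       21     8   Oct
11       64    10   Apr
12      247    21   Jul
filter rows where month in ['Mar', 'Jul']:
    rain_mm  days month
7       126    15   Mar
12      247    21   Jul
add column days_minus_rain_mm = t['days'] - t['rain_mm']:
    rain_mm  days month  days_minus_rain_mm
7       126    15   Mar                -111
12      247    21   Jul                -226
add column days_minus_rain_mm_x3 = t['days_minus_rain_mm'] * 3:
    rain_mm  days month  days_minus_rain_mm  days_minus_rain_mm_x3
7       126    15   Mar                -111                   -333
12      247    21   Jul                -226                   -678

-333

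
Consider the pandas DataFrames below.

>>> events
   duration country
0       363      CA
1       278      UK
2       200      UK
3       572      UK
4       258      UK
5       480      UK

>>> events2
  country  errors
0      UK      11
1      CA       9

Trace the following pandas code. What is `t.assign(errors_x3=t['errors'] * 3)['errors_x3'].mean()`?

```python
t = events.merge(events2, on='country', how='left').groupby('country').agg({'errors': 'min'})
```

30.0

merge on 'country' (how='left') → 6 rows:
   duration country  errors
0       363      CA       9
1       278      UK      11
2       200      UK      11
3       572      UK      11
4       258      UK      11
5       480      UK      11
group by country, min of errors:
         errors
country        
CA            9
UK           11
add column errors_x3 = t['errors'] * 3:
         errors  errors_x3
country                   
CA            9         27
UK           11         33
The mean of column 'errors_x3' is 30.0.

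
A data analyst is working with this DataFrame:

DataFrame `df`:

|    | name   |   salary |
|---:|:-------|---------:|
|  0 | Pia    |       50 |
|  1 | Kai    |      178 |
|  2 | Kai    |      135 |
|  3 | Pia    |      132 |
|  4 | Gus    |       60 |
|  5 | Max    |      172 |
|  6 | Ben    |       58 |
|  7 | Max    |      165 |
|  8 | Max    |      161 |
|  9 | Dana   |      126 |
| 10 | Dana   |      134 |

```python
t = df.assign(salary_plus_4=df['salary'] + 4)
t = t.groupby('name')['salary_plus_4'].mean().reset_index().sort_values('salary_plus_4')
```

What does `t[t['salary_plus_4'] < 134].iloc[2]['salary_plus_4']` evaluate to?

add column salary_plus_4 = df['salary'] + 4:
    name  salary  salary_plus_4
0    Pia      50             54
1    Kai     178            182
2    Kai     135            139
3    Pia     132            136
4    Gus      60             64
5    Max     172            176
6    Ben      58             62
7    Max     165            169
8    Max     161            165
9   Dana     126            130
10  Dana     134            138
group by name, mean of salary_plus_4:
name
Ben      62.0
Dana    134.0
Gus      64.0
Kai     160.5
Max     170.0
Pia      95.0
Name: salary_plus_4, dtype: float64
reset_index():
   name  salary_plus_4
0   Ben           62.0
1  Dana          134.0
2   Gus           64.0
3   Kai          160.5
4   Max          170.0
5   Pia           95.0
sort by salary_plus_4:
   name  salary_plus_4
0   Ben           62.0
2   Gus           64.0
5   Pia           95.0
1  Dana          134.0
3   Kai          160.5
4   Max          170.0
filter rows where salary_plus_4 < 134:
  name  salary_plus_4
0  Ben           62.0
2  Gus           64.0
5  Pia           95.0
Hence 95.0.

95.0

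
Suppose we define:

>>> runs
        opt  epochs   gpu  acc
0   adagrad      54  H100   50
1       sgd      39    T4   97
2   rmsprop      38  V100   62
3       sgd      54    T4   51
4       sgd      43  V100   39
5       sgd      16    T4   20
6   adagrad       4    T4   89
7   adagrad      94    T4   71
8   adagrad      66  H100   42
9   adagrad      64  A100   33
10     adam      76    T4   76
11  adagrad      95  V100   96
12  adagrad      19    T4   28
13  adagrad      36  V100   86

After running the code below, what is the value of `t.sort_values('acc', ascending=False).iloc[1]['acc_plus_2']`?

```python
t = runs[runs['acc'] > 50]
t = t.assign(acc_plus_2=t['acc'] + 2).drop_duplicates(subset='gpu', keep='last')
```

filter rows where acc > 50:
        opt  epochs   gpu  acc
1       sgd      39    T4   97
2   rmsprop      38  V100   62
3       sgd      54    T4   51
6   adagrad       4    T4   89
7   adagrad      94    T4   71
10     adam      76    T4   76
11  adagrad      95  V100   96
13  adagrad      36  V100   86
add column acc_plus_2 = t['acc'] + 2:
        opt  epochs   gpu  acc  acc_plus_2
1       sgd      39    T4   97          99
2   rmsprop      38  V100   62          64
3       sgd      54    T4   51          53
6   adagrad       4    T4   89          91
7   adagrad      94    T4   71          73
10     adam      76    T4   76          78
11  adagrad      95  V100   96          98
13  adagrad      36  V100   86          88
drop duplicate gpu (keep=last):
        opt  epochs   gpu  acc  acc_plus_2
10     adam      76    T4   76          78
13  adagrad      36  V100   86          88
sort by acc descending:
        opt  epochs   gpu  acc  acc_plus_2
13  adagrad      36  V100   86          88
10     adam      76    T4   76          78
Then the value at position 1, column 'acc_plus_2': 78

78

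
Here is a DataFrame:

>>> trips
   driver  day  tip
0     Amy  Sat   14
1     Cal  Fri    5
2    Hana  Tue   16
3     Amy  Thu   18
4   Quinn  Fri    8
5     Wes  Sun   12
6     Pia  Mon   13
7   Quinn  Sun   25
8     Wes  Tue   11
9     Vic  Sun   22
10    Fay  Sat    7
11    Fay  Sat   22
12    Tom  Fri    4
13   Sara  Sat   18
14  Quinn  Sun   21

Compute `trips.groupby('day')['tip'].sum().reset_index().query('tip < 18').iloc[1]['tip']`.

group by day, sum of tip:
day
Fri    17
Mon    13
Sat    61
Sun    80
Thu    18
Tue    27
Name: tip, dtype: int64
reset_index():
   day  tip
0  Fri   17
1  Mon   13
2  Sat   61
3  Sun   80
4  Thu   18
5  Tue   27
filter rows where tip < 18:
   day  tip
0  Fri   17
1  Mon   13
So iloc[1]['tip'] = 13.

13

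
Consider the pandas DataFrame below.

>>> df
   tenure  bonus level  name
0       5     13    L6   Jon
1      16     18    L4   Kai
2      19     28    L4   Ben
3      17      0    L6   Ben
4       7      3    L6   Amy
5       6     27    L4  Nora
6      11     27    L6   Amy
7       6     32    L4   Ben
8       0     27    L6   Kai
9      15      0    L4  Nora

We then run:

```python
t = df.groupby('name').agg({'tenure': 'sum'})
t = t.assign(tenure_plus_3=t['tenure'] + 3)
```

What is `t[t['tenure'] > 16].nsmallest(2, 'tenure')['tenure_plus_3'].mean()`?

group by name, sum of tenure:
      tenure
name        
Amy       18
Ben       42
Jon        5
Kai       16
Nora      21
add column tenure_plus_3 = t['tenure'] + 3:
      tenure  tenure_plus_3
name                       
Amy       18             21
Ben       42             45
Jon        5              8
Kai       16             19
Nora      21             24
filter rows where tenure > 16:
      tenure  tenure_plus_3
name                       
Amy       18             21
Ben       42             45
Nora      21             24
take 2 rows with smallest tenure:
      tenure  tenure_plus_3
name                       
Amy       18             21
Nora      21             24
Reading off the mean of column 'tenure_plus_3', we get 22.5.

22.5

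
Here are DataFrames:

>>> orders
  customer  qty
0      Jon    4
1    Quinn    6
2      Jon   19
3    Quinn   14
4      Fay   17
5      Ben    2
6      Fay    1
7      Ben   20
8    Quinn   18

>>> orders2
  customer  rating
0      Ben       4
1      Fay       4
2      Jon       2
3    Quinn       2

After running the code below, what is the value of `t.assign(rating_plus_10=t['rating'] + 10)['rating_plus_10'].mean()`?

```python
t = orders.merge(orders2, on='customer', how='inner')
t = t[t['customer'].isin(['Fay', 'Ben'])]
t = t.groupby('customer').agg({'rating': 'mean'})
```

14.0

merge on 'customer' (how='inner') → 9 rows:
  customer  qty  rating
0      Jon    4       2
1    Quinn    6       2
2      Jon   19       2
3    Quinn   14       2
4      Fay   17       4
5      Ben    2       4
6      Fay    1       4
7      Ben   20       4
8    Quinn   18       2
filter rows where customer in ['Fay', 'Ben']:
  customer  qty  rating
4      Fay   17       4
5      Ben    2       4
6      Fay    1       4
7      Ben   20       4
group by customer, mean of rating:
          rating
customer        
Ben          4.0
Fay          4.0
add column rating_plus_10 = t['rating'] + 10:
          rating  rating_plus_10
customer                        
Ben          4.0            14.0
Fay          4.0            14.0
So mean() = 14.0.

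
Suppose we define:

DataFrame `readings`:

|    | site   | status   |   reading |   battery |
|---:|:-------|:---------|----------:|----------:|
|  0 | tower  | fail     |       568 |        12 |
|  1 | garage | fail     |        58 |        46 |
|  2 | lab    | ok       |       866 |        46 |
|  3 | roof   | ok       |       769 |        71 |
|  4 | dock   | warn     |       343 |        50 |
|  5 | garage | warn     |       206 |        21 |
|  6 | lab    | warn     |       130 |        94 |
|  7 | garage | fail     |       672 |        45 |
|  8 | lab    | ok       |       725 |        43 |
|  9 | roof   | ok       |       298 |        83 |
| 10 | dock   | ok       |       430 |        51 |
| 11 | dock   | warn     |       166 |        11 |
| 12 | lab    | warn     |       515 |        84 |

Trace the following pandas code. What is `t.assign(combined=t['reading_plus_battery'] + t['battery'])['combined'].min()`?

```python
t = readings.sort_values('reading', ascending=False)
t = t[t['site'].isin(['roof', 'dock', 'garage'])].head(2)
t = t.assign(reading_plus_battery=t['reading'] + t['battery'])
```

762

sort by reading descending:
      site status  reading  battery
2      lab     ok      866       46
3     roof     ok      769       71
8      lab     ok      725       43
7   garage   fail      672       45
0    tower   fail      568       12
12     lab   warn      515       84
10    dock     ok      430       51
4     dock   warn      343       50
9     roof     ok      298       83
5   garage   warn      206       21
11    dock   warn      166       11
6      lab   warn      130       94
1   garage   fail       58       46
filter rows where site in ['roof', 'dock', 'garage']:
      site status  reading  battery
3     roof     ok      769       71
7   garage   fail      672       45
10    dock     ok      430       51
4     dock   warn      343       50
9     roof     ok      298       83
5   garage   warn      206       21
11    dock   warn      166       11
1   garage   fail       58       46
take first 2 rows:
     site status  reading  battery
3    roof     ok      769       71
7  garage   fail      672       45
add column reading_plus_battery = t['reading'] + t['battery']:
     site status  reading  battery  reading_plus_battery
3    roof     ok      769       71                   840
7  garage   fail      672       45                   717
add column combined = t['reading_plus_battery'] + t['battery']:
     site status  reading  battery  reading_plus_battery  combined
3    roof     ok      769       71                   840       911
7  garage   fail      672       45                   717       762
Hence 762.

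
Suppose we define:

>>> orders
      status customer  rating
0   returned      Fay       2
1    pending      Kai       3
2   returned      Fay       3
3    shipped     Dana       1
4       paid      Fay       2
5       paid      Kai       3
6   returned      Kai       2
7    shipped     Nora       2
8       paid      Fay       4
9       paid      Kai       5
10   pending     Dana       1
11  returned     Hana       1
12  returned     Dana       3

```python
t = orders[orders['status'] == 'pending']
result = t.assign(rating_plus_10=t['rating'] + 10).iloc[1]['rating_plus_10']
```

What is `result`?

filter rows where status == 'pending':
     status customer  rating
1   pending      Kai       3
10  pending     Dana       1
add column rating_plus_10 = t['rating'] + 10:
     status customer  rating  rating_plus_10
1   pending      Kai       3              13
10  pending     Dana       1              11
The value at position 1, column 'rating_plus_10' is 11.

11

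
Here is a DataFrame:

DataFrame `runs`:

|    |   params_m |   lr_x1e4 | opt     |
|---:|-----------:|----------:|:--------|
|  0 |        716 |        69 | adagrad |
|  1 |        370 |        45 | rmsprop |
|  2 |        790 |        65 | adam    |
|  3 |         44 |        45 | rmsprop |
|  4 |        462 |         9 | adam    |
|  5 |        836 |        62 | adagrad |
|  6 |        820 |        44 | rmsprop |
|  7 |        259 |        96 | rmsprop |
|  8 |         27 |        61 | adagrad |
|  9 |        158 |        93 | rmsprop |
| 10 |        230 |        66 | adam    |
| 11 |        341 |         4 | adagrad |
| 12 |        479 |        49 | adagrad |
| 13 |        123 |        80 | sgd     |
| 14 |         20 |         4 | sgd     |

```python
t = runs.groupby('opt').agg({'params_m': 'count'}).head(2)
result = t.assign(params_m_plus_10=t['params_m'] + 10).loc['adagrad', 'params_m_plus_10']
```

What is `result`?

group by opt, count of params_m:
         params_m
opt              
adagrad         5
adam            3
rmsprop         5
sgd             2
take first 2 rows:
         params_m
opt              
adagrad         5
adam            3
add column params_m_plus_10 = t['params_m'] + 10:
         params_m  params_m_plus_10
opt                                
adagrad         5                15
adam            3                13

15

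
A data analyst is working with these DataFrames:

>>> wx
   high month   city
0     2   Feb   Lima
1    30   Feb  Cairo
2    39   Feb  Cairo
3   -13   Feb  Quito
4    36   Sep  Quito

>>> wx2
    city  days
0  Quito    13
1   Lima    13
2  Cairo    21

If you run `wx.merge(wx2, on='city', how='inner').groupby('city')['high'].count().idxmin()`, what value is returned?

Lima

merge on 'city' (how='inner') → 5 rows:
   high month   city  days
0     2   Feb   Lima    13
1    30   Feb  Cairo    21
2    39   Feb  Cairo    21
3   -13   Feb  Quito    13
4    36   Sep  Quito    13
group by city, count of high:
city
Cairo    2
Lima     1
Quito    2
Name: high, dtype: int64
Reading off the label with the smallest value, we get Lima.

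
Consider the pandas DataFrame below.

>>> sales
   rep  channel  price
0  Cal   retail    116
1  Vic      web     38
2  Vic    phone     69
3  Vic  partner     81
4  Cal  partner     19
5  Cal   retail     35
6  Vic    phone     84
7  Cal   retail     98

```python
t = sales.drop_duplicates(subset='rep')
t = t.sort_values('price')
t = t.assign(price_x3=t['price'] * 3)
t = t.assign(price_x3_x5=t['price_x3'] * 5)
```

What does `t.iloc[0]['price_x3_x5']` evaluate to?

570

drop duplicate rep (keep=first):
   rep channel  price
0  Cal  retail    116
1  Vic     web     38
sort by price:
   rep channel  price
1  Vic     web     38
0  Cal  retail    116
add column price_x3 = t['price'] * 3:
   rep channel  price  price_x3
1  Vic     web     38       114
0  Cal  retail    116       348
add column price_x3_x5 = t['price_x3'] * 5:
   rep channel  price  price_x3  price_x3_x5
1  Vic     web     38       114          570
0  Cal  retail    116       348         1740
Finally, value at position 0, column 'price_x3_x5' = 570.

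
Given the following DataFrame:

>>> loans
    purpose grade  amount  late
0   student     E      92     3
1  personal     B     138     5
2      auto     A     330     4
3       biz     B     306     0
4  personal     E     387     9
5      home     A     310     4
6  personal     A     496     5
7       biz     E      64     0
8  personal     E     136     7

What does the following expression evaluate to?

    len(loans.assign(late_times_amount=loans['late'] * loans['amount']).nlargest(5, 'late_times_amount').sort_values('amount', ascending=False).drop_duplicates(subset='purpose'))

add column late_times_amount = loans['late'] * loans['amount']:
    purpose grade  amount  late  late_times_amount
0   student     E      92     3                276
1  personal     B     138     5                690
2      auto     A     330     4               1320
3       biz     B     306     0                  0
4  personal     E     387     9               3483
5      home     A     310     4               1240
6  personal     A     496     5               2480
7       biz     E      64     0                  0
8  personal     E     136     7                952
take 5 rows with largest late_times_amount:
    purpose grade  amount  late  late_times_amount
4  personal     E     387     9               3483
6  personal     A     496     5               2480
2      auto     A     330     4               1320
5      home     A     310     4               1240
8  personal     E     136     7                952
sort by amount descending:
    purpose grade  amount  late  late_times_amount
6  personal     A     496     5               2480
4  personal     E     387     9               3483
2      auto     A     330     4               1320
5      home     A     310     4               1240
8  personal     E     136     7                952
drop duplicate purpose (keep=first):
    purpose grade  amount  late  late_times_amount
6  personal     A     496     5               2480
2      auto     A     330     4               1320
5      home     A     310     4               1240

3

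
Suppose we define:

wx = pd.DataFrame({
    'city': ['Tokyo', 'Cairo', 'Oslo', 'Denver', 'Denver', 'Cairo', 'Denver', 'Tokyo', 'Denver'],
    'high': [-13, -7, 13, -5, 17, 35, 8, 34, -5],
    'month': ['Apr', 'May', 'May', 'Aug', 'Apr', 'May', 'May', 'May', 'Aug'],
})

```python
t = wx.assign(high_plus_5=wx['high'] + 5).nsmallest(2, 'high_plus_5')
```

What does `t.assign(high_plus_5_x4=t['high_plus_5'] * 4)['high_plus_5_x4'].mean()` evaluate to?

add column high_plus_5 = wx['high'] + 5:
     city  high month  high_plus_5
0   Tokyo   -13   Apr           -8
1   Cairo    -7   May           -2
2    Oslo    13   May           18
3  Denver    -5   Aug            0
4  Denver    17   Apr           22
5   Cairo    35   May           40
6  Denver     8   May           13
7   Tokyo    34   May           39
8  Denver    -5   Aug            0
take 2 rows with smallest high_plus_5:
    city  high month  high_plus_5
0  Tokyo   -13   Apr           -8
1  Cairo    -7   May           -2
add column high_plus_5_x4 = t['high_plus_5'] * 4:
    city  high month  high_plus_5  high_plus_5_x4
0  Tokyo   -13   Apr           -8             -32
1  Cairo    -7   May           -2              -8

-20.0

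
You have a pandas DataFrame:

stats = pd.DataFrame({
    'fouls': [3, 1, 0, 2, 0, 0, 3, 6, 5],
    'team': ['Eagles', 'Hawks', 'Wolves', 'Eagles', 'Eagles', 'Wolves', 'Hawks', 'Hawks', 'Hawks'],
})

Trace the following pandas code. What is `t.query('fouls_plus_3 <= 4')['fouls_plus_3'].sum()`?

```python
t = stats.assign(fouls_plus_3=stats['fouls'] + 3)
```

13

add column fouls_plus_3 = stats['fouls'] + 3:
   fouls    team  fouls_plus_3
0      3  Eagles             6
1      1   Hawks             4
2      0  Wolves             3
3      2  Eagles             5
4      0  Eagles             3
5      0  Wolves             3
6      3   Hawks             6
7      6   Hawks             9
8      5   Hawks             8
filter rows where fouls_plus_3 <= 4:
   fouls    team  fouls_plus_3
1      1   Hawks             4
2      0  Wolves             3
4      0  Eagles             3
5      0  Wolves             3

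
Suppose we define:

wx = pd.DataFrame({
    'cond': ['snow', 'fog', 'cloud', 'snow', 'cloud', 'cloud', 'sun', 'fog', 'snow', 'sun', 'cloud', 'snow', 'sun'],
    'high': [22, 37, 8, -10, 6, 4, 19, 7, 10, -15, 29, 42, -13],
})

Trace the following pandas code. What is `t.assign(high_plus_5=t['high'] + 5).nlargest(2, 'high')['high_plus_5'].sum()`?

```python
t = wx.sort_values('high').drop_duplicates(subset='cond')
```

21

sort by high:
     cond  high
9     sun   -15
12    sun   -13
3    snow   -10
5   cloud     4
4   cloud     6
7     fog     7
2   cloud     8
8    snow    10
6     sun    19
0    snow    22
10  cloud    29
1     fog    37
11   snow    42
drop duplicate cond (keep=first):
    cond  high
9    sun   -15
3   snow   -10
5  cloud     4
7    fog     7
add column high_plus_5 = t['high'] + 5:
    cond  high  high_plus_5
9    sun   -15          -10
3   snow   -10           -5
5  cloud     4            9
7    fog     7           12
take 2 rows with largest high:
    cond  high  high_plus_5
7    fog     7           12
5  cloud     4            9
So sum() = 21.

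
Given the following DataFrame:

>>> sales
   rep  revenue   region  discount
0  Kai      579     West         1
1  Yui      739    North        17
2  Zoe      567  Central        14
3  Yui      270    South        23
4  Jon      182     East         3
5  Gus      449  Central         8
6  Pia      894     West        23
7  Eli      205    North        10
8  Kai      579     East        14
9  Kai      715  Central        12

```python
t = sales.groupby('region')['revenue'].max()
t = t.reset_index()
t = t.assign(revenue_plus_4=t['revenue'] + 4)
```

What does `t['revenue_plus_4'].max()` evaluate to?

898

group by region, max of revenue:
region
Central    715
East       579
North      739
South      270
West       894
Name: revenue, dtype: int64
reset_index():
    region  revenue
0  Central      715
1     East      579
2    North      739
3    South      270
4     West      894
add column revenue_plus_4 = t['revenue'] + 4:
    region  revenue  revenue_plus_4
0  Central      715             719
1     East      579             583
2    North      739             743
3    South      270             274
4     West      894             898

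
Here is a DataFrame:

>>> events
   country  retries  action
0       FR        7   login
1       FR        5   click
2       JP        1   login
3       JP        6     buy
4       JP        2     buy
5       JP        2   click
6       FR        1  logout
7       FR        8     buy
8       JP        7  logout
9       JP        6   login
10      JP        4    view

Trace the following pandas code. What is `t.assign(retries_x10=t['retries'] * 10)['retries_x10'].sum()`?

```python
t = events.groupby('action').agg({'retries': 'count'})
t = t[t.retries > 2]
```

60

group by action, count of retries:
        retries
action         
buy           3
click         2
login         3
logout        2
view          1
filter rows where retries > 2:
        retries
action         
buy           3
login         3
add column retries_x10 = t['retries'] * 10:
        retries  retries_x10
action                      
buy           3           30
login         3           30
Then the sum of column 'retries_x10': 60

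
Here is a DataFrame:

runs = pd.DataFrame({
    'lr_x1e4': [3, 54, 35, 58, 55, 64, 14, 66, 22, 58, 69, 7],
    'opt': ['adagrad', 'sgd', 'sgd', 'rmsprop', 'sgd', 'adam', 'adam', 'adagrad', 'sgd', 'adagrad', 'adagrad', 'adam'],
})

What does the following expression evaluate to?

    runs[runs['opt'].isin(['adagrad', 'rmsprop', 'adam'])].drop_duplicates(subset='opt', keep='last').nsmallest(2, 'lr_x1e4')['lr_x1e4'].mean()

filter rows where opt in ['adagrad', 'rmsprop', 'adam']:
    lr_x1e4      opt
0         3  adagrad
3        58  rmsprop
5        64     adam
6        14     adam
7        66  adagrad
9        58  adagrad
10       69  adagrad
11        7     adam
drop duplicate opt (keep=last):
    lr_x1e4      opt
3        58  rmsprop
10       69  adagrad
11        7     adam
take 2 rows with smallest lr_x1e4:
    lr_x1e4      opt
11        7     adam
3        58  rmsprop

32.5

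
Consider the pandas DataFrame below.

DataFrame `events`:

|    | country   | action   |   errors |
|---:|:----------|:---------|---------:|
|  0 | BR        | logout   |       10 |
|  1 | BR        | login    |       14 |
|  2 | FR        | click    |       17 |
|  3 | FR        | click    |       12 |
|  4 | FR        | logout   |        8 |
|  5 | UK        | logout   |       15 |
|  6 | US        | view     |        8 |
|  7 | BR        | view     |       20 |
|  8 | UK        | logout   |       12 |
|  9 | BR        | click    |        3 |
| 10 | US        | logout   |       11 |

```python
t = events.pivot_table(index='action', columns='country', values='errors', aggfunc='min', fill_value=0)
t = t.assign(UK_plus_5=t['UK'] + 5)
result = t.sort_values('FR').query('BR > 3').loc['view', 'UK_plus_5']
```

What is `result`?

pivot: rows=action, cols=country, min(errors):
country  BR  FR  UK  US
action                 
click     3  12   0   0
login    14   0   0   0
logout   10   8  12  11
view     20   0   0   8
add column UK_plus_5 = t['UK'] + 5:
country  BR  FR  UK  US  UK_plus_5
action                            
click     3  12   0   0          5
login    14   0   0   0          5
logout   10   8  12  11         17
view     20   0   0   8          5
sort by FR:
country  BR  FR  UK  US  UK_plus_5
action                            
login    14   0   0   0          5
view     20   0   0   8          5
logout   10   8  12  11         17
click     3  12   0   0          5
filter rows where BR > 3:
country  BR  FR  UK  US  UK_plus_5
action                            
login    14   0   0   0          5
view     20   0   0   8          5
logout   10   8  12  11         17

5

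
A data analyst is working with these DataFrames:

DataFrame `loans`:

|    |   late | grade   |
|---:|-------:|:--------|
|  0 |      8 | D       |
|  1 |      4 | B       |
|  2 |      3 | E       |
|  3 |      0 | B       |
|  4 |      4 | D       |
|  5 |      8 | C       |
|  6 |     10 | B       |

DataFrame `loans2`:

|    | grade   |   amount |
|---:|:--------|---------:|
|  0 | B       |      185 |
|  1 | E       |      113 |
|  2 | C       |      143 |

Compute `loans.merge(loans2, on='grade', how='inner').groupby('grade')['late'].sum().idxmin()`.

merge on 'grade' (how='inner') → 5 rows:
   late grade  amount
0     4     B     185
1     3     E     113
2     0     B     185
3     8     C     143
4    10     B     185
group by grade, sum of late:
grade
B    14
C     8
E     3
Name: late, dtype: int64
Then the label with the smallest value: E

E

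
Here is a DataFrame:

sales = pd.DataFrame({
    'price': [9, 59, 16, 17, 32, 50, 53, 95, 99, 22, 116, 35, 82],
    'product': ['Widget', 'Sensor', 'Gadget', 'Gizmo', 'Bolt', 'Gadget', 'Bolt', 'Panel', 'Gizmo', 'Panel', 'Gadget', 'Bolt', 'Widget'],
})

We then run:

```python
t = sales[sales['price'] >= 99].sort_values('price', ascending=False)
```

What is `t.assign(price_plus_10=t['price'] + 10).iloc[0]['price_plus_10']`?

filter rows where price >= 99:
    price product
8      99   Gizmo
10    116  Gadget
sort by price descending:
    price product
10    116  Gadget
8      99   Gizmo
add column price_plus_10 = t['price'] + 10:
    price product  price_plus_10
10    116  Gadget            126
8      99   Gizmo            109
Taking the value at position 0, column 'price_plus_10' gives 126.

126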